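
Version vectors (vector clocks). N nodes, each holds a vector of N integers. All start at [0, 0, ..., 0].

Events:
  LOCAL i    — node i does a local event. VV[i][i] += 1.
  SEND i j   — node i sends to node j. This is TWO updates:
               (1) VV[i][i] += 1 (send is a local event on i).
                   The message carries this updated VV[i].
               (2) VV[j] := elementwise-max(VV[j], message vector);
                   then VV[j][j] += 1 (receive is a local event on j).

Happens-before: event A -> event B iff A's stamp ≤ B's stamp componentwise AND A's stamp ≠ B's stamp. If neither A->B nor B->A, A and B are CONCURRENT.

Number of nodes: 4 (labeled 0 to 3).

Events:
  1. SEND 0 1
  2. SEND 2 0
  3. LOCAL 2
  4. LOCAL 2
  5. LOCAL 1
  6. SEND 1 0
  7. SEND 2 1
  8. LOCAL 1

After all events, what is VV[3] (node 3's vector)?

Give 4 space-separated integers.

Initial: VV[0]=[0, 0, 0, 0]
Initial: VV[1]=[0, 0, 0, 0]
Initial: VV[2]=[0, 0, 0, 0]
Initial: VV[3]=[0, 0, 0, 0]
Event 1: SEND 0->1: VV[0][0]++ -> VV[0]=[1, 0, 0, 0], msg_vec=[1, 0, 0, 0]; VV[1]=max(VV[1],msg_vec) then VV[1][1]++ -> VV[1]=[1, 1, 0, 0]
Event 2: SEND 2->0: VV[2][2]++ -> VV[2]=[0, 0, 1, 0], msg_vec=[0, 0, 1, 0]; VV[0]=max(VV[0],msg_vec) then VV[0][0]++ -> VV[0]=[2, 0, 1, 0]
Event 3: LOCAL 2: VV[2][2]++ -> VV[2]=[0, 0, 2, 0]
Event 4: LOCAL 2: VV[2][2]++ -> VV[2]=[0, 0, 3, 0]
Event 5: LOCAL 1: VV[1][1]++ -> VV[1]=[1, 2, 0, 0]
Event 6: SEND 1->0: VV[1][1]++ -> VV[1]=[1, 3, 0, 0], msg_vec=[1, 3, 0, 0]; VV[0]=max(VV[0],msg_vec) then VV[0][0]++ -> VV[0]=[3, 3, 1, 0]
Event 7: SEND 2->1: VV[2][2]++ -> VV[2]=[0, 0, 4, 0], msg_vec=[0, 0, 4, 0]; VV[1]=max(VV[1],msg_vec) then VV[1][1]++ -> VV[1]=[1, 4, 4, 0]
Event 8: LOCAL 1: VV[1][1]++ -> VV[1]=[1, 5, 4, 0]
Final vectors: VV[0]=[3, 3, 1, 0]; VV[1]=[1, 5, 4, 0]; VV[2]=[0, 0, 4, 0]; VV[3]=[0, 0, 0, 0]

Answer: 0 0 0 0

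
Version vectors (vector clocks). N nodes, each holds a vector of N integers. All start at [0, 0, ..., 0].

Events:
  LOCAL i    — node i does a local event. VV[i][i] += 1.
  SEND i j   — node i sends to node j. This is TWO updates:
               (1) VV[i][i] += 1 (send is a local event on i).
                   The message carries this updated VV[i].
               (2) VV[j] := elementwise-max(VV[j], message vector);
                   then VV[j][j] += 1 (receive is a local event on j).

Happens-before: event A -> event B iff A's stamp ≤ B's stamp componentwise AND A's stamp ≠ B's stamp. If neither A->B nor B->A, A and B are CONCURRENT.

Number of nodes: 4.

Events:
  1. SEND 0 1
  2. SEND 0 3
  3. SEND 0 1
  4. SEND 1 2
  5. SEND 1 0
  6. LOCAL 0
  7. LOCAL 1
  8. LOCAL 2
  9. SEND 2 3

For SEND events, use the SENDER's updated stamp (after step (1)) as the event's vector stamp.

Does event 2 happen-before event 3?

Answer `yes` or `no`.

Initial: VV[0]=[0, 0, 0, 0]
Initial: VV[1]=[0, 0, 0, 0]
Initial: VV[2]=[0, 0, 0, 0]
Initial: VV[3]=[0, 0, 0, 0]
Event 1: SEND 0->1: VV[0][0]++ -> VV[0]=[1, 0, 0, 0], msg_vec=[1, 0, 0, 0]; VV[1]=max(VV[1],msg_vec) then VV[1][1]++ -> VV[1]=[1, 1, 0, 0]
Event 2: SEND 0->3: VV[0][0]++ -> VV[0]=[2, 0, 0, 0], msg_vec=[2, 0, 0, 0]; VV[3]=max(VV[3],msg_vec) then VV[3][3]++ -> VV[3]=[2, 0, 0, 1]
Event 3: SEND 0->1: VV[0][0]++ -> VV[0]=[3, 0, 0, 0], msg_vec=[3, 0, 0, 0]; VV[1]=max(VV[1],msg_vec) then VV[1][1]++ -> VV[1]=[3, 2, 0, 0]
Event 4: SEND 1->2: VV[1][1]++ -> VV[1]=[3, 3, 0, 0], msg_vec=[3, 3, 0, 0]; VV[2]=max(VV[2],msg_vec) then VV[2][2]++ -> VV[2]=[3, 3, 1, 0]
Event 5: SEND 1->0: VV[1][1]++ -> VV[1]=[3, 4, 0, 0], msg_vec=[3, 4, 0, 0]; VV[0]=max(VV[0],msg_vec) then VV[0][0]++ -> VV[0]=[4, 4, 0, 0]
Event 6: LOCAL 0: VV[0][0]++ -> VV[0]=[5, 4, 0, 0]
Event 7: LOCAL 1: VV[1][1]++ -> VV[1]=[3, 5, 0, 0]
Event 8: LOCAL 2: VV[2][2]++ -> VV[2]=[3, 3, 2, 0]
Event 9: SEND 2->3: VV[2][2]++ -> VV[2]=[3, 3, 3, 0], msg_vec=[3, 3, 3, 0]; VV[3]=max(VV[3],msg_vec) then VV[3][3]++ -> VV[3]=[3, 3, 3, 2]
Event 2 stamp: [2, 0, 0, 0]
Event 3 stamp: [3, 0, 0, 0]
[2, 0, 0, 0] <= [3, 0, 0, 0]? True. Equal? False. Happens-before: True

Answer: yes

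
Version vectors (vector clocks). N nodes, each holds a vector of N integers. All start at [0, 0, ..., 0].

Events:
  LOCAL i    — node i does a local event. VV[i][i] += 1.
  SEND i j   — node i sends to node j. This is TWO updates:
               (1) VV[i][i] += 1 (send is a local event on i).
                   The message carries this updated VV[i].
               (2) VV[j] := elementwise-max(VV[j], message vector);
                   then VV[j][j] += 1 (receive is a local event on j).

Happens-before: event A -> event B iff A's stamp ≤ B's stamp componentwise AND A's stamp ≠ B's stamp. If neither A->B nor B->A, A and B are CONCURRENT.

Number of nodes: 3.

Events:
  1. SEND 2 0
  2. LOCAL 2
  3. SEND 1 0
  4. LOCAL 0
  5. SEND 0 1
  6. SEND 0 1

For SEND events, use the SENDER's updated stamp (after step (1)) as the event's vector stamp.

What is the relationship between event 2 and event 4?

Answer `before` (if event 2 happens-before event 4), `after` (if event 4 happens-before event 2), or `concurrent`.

Answer: concurrent

Derivation:
Initial: VV[0]=[0, 0, 0]
Initial: VV[1]=[0, 0, 0]
Initial: VV[2]=[0, 0, 0]
Event 1: SEND 2->0: VV[2][2]++ -> VV[2]=[0, 0, 1], msg_vec=[0, 0, 1]; VV[0]=max(VV[0],msg_vec) then VV[0][0]++ -> VV[0]=[1, 0, 1]
Event 2: LOCAL 2: VV[2][2]++ -> VV[2]=[0, 0, 2]
Event 3: SEND 1->0: VV[1][1]++ -> VV[1]=[0, 1, 0], msg_vec=[0, 1, 0]; VV[0]=max(VV[0],msg_vec) then VV[0][0]++ -> VV[0]=[2, 1, 1]
Event 4: LOCAL 0: VV[0][0]++ -> VV[0]=[3, 1, 1]
Event 5: SEND 0->1: VV[0][0]++ -> VV[0]=[4, 1, 1], msg_vec=[4, 1, 1]; VV[1]=max(VV[1],msg_vec) then VV[1][1]++ -> VV[1]=[4, 2, 1]
Event 6: SEND 0->1: VV[0][0]++ -> VV[0]=[5, 1, 1], msg_vec=[5, 1, 1]; VV[1]=max(VV[1],msg_vec) then VV[1][1]++ -> VV[1]=[5, 3, 1]
Event 2 stamp: [0, 0, 2]
Event 4 stamp: [3, 1, 1]
[0, 0, 2] <= [3, 1, 1]? False
[3, 1, 1] <= [0, 0, 2]? False
Relation: concurrent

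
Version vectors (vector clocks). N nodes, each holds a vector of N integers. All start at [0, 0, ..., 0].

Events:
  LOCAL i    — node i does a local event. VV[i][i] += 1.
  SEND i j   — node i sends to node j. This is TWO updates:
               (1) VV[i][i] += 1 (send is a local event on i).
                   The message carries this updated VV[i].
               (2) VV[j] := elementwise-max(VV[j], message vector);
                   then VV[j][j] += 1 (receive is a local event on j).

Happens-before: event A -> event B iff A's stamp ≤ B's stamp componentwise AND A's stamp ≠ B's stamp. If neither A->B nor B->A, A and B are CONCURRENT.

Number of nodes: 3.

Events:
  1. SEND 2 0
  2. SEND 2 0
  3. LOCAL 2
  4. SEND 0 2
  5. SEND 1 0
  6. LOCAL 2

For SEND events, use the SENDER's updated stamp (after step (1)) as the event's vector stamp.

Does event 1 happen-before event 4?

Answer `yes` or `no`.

Answer: yes

Derivation:
Initial: VV[0]=[0, 0, 0]
Initial: VV[1]=[0, 0, 0]
Initial: VV[2]=[0, 0, 0]
Event 1: SEND 2->0: VV[2][2]++ -> VV[2]=[0, 0, 1], msg_vec=[0, 0, 1]; VV[0]=max(VV[0],msg_vec) then VV[0][0]++ -> VV[0]=[1, 0, 1]
Event 2: SEND 2->0: VV[2][2]++ -> VV[2]=[0, 0, 2], msg_vec=[0, 0, 2]; VV[0]=max(VV[0],msg_vec) then VV[0][0]++ -> VV[0]=[2, 0, 2]
Event 3: LOCAL 2: VV[2][2]++ -> VV[2]=[0, 0, 3]
Event 4: SEND 0->2: VV[0][0]++ -> VV[0]=[3, 0, 2], msg_vec=[3, 0, 2]; VV[2]=max(VV[2],msg_vec) then VV[2][2]++ -> VV[2]=[3, 0, 4]
Event 5: SEND 1->0: VV[1][1]++ -> VV[1]=[0, 1, 0], msg_vec=[0, 1, 0]; VV[0]=max(VV[0],msg_vec) then VV[0][0]++ -> VV[0]=[4, 1, 2]
Event 6: LOCAL 2: VV[2][2]++ -> VV[2]=[3, 0, 5]
Event 1 stamp: [0, 0, 1]
Event 4 stamp: [3, 0, 2]
[0, 0, 1] <= [3, 0, 2]? True. Equal? False. Happens-before: True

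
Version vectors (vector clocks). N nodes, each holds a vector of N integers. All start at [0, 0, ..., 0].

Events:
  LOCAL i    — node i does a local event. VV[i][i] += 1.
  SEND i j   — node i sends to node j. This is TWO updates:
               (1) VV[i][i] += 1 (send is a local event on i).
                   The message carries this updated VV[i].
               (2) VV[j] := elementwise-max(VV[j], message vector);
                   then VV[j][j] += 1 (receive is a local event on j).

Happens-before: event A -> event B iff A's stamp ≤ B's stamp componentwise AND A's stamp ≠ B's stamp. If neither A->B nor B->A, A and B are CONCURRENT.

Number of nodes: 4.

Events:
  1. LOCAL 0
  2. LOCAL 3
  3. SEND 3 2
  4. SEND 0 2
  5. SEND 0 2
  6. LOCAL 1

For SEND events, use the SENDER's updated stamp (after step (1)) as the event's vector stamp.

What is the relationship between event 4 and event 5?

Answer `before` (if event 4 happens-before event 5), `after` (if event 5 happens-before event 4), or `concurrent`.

Answer: before

Derivation:
Initial: VV[0]=[0, 0, 0, 0]
Initial: VV[1]=[0, 0, 0, 0]
Initial: VV[2]=[0, 0, 0, 0]
Initial: VV[3]=[0, 0, 0, 0]
Event 1: LOCAL 0: VV[0][0]++ -> VV[0]=[1, 0, 0, 0]
Event 2: LOCAL 3: VV[3][3]++ -> VV[3]=[0, 0, 0, 1]
Event 3: SEND 3->2: VV[3][3]++ -> VV[3]=[0, 0, 0, 2], msg_vec=[0, 0, 0, 2]; VV[2]=max(VV[2],msg_vec) then VV[2][2]++ -> VV[2]=[0, 0, 1, 2]
Event 4: SEND 0->2: VV[0][0]++ -> VV[0]=[2, 0, 0, 0], msg_vec=[2, 0, 0, 0]; VV[2]=max(VV[2],msg_vec) then VV[2][2]++ -> VV[2]=[2, 0, 2, 2]
Event 5: SEND 0->2: VV[0][0]++ -> VV[0]=[3, 0, 0, 0], msg_vec=[3, 0, 0, 0]; VV[2]=max(VV[2],msg_vec) then VV[2][2]++ -> VV[2]=[3, 0, 3, 2]
Event 6: LOCAL 1: VV[1][1]++ -> VV[1]=[0, 1, 0, 0]
Event 4 stamp: [2, 0, 0, 0]
Event 5 stamp: [3, 0, 0, 0]
[2, 0, 0, 0] <= [3, 0, 0, 0]? True
[3, 0, 0, 0] <= [2, 0, 0, 0]? False
Relation: before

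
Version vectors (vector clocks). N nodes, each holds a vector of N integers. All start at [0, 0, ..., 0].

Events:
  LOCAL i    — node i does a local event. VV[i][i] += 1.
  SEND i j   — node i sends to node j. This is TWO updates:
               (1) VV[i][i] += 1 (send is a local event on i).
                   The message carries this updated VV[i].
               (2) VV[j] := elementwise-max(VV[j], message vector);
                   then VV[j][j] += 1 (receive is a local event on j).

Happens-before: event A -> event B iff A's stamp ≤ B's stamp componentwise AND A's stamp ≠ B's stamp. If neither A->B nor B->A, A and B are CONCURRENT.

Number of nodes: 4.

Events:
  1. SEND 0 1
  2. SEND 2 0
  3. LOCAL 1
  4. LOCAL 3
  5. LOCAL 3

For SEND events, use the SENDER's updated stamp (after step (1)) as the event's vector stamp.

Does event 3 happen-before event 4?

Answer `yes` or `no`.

Answer: no

Derivation:
Initial: VV[0]=[0, 0, 0, 0]
Initial: VV[1]=[0, 0, 0, 0]
Initial: VV[2]=[0, 0, 0, 0]
Initial: VV[3]=[0, 0, 0, 0]
Event 1: SEND 0->1: VV[0][0]++ -> VV[0]=[1, 0, 0, 0], msg_vec=[1, 0, 0, 0]; VV[1]=max(VV[1],msg_vec) then VV[1][1]++ -> VV[1]=[1, 1, 0, 0]
Event 2: SEND 2->0: VV[2][2]++ -> VV[2]=[0, 0, 1, 0], msg_vec=[0, 0, 1, 0]; VV[0]=max(VV[0],msg_vec) then VV[0][0]++ -> VV[0]=[2, 0, 1, 0]
Event 3: LOCAL 1: VV[1][1]++ -> VV[1]=[1, 2, 0, 0]
Event 4: LOCAL 3: VV[3][3]++ -> VV[3]=[0, 0, 0, 1]
Event 5: LOCAL 3: VV[3][3]++ -> VV[3]=[0, 0, 0, 2]
Event 3 stamp: [1, 2, 0, 0]
Event 4 stamp: [0, 0, 0, 1]
[1, 2, 0, 0] <= [0, 0, 0, 1]? False. Equal? False. Happens-before: False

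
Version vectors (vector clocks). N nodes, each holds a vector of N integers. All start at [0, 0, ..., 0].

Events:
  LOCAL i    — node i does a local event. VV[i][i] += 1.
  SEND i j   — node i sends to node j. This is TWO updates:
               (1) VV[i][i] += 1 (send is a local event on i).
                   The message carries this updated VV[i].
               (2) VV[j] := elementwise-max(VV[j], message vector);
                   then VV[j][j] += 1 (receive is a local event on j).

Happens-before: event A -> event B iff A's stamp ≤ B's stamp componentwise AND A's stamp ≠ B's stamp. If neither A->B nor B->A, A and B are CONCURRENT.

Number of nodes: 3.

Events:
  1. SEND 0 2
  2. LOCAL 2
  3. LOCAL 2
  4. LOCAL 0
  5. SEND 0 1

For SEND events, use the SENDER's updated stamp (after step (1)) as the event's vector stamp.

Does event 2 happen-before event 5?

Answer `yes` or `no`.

Initial: VV[0]=[0, 0, 0]
Initial: VV[1]=[0, 0, 0]
Initial: VV[2]=[0, 0, 0]
Event 1: SEND 0->2: VV[0][0]++ -> VV[0]=[1, 0, 0], msg_vec=[1, 0, 0]; VV[2]=max(VV[2],msg_vec) then VV[2][2]++ -> VV[2]=[1, 0, 1]
Event 2: LOCAL 2: VV[2][2]++ -> VV[2]=[1, 0, 2]
Event 3: LOCAL 2: VV[2][2]++ -> VV[2]=[1, 0, 3]
Event 4: LOCAL 0: VV[0][0]++ -> VV[0]=[2, 0, 0]
Event 5: SEND 0->1: VV[0][0]++ -> VV[0]=[3, 0, 0], msg_vec=[3, 0, 0]; VV[1]=max(VV[1],msg_vec) then VV[1][1]++ -> VV[1]=[3, 1, 0]
Event 2 stamp: [1, 0, 2]
Event 5 stamp: [3, 0, 0]
[1, 0, 2] <= [3, 0, 0]? False. Equal? False. Happens-before: False

Answer: no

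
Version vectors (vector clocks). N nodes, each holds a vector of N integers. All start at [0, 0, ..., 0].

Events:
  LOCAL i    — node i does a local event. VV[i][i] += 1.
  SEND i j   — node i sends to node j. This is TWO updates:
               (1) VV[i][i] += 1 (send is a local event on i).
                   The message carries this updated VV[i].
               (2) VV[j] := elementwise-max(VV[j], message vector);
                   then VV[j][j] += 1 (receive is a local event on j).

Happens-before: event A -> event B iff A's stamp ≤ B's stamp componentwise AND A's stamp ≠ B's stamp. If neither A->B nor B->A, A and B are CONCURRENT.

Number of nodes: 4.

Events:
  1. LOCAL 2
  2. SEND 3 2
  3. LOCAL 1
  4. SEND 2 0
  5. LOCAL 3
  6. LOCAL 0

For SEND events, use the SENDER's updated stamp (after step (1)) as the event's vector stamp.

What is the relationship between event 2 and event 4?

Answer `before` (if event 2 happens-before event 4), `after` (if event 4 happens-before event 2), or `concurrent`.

Initial: VV[0]=[0, 0, 0, 0]
Initial: VV[1]=[0, 0, 0, 0]
Initial: VV[2]=[0, 0, 0, 0]
Initial: VV[3]=[0, 0, 0, 0]
Event 1: LOCAL 2: VV[2][2]++ -> VV[2]=[0, 0, 1, 0]
Event 2: SEND 3->2: VV[3][3]++ -> VV[3]=[0, 0, 0, 1], msg_vec=[0, 0, 0, 1]; VV[2]=max(VV[2],msg_vec) then VV[2][2]++ -> VV[2]=[0, 0, 2, 1]
Event 3: LOCAL 1: VV[1][1]++ -> VV[1]=[0, 1, 0, 0]
Event 4: SEND 2->0: VV[2][2]++ -> VV[2]=[0, 0, 3, 1], msg_vec=[0, 0, 3, 1]; VV[0]=max(VV[0],msg_vec) then VV[0][0]++ -> VV[0]=[1, 0, 3, 1]
Event 5: LOCAL 3: VV[3][3]++ -> VV[3]=[0, 0, 0, 2]
Event 6: LOCAL 0: VV[0][0]++ -> VV[0]=[2, 0, 3, 1]
Event 2 stamp: [0, 0, 0, 1]
Event 4 stamp: [0, 0, 3, 1]
[0, 0, 0, 1] <= [0, 0, 3, 1]? True
[0, 0, 3, 1] <= [0, 0, 0, 1]? False
Relation: before

Answer: before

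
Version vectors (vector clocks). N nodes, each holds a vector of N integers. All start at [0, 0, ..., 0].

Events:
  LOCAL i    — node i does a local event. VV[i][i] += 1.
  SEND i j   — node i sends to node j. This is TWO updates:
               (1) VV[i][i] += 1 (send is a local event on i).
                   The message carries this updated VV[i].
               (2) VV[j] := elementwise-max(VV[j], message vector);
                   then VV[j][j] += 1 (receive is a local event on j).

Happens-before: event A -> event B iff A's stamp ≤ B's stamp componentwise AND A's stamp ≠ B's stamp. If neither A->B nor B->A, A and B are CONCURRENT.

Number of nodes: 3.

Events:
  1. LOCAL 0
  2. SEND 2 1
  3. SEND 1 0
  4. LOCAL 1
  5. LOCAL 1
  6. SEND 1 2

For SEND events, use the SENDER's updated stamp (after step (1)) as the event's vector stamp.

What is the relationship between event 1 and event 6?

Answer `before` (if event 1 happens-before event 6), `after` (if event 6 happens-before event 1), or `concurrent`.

Answer: concurrent

Derivation:
Initial: VV[0]=[0, 0, 0]
Initial: VV[1]=[0, 0, 0]
Initial: VV[2]=[0, 0, 0]
Event 1: LOCAL 0: VV[0][0]++ -> VV[0]=[1, 0, 0]
Event 2: SEND 2->1: VV[2][2]++ -> VV[2]=[0, 0, 1], msg_vec=[0, 0, 1]; VV[1]=max(VV[1],msg_vec) then VV[1][1]++ -> VV[1]=[0, 1, 1]
Event 3: SEND 1->0: VV[1][1]++ -> VV[1]=[0, 2, 1], msg_vec=[0, 2, 1]; VV[0]=max(VV[0],msg_vec) then VV[0][0]++ -> VV[0]=[2, 2, 1]
Event 4: LOCAL 1: VV[1][1]++ -> VV[1]=[0, 3, 1]
Event 5: LOCAL 1: VV[1][1]++ -> VV[1]=[0, 4, 1]
Event 6: SEND 1->2: VV[1][1]++ -> VV[1]=[0, 5, 1], msg_vec=[0, 5, 1]; VV[2]=max(VV[2],msg_vec) then VV[2][2]++ -> VV[2]=[0, 5, 2]
Event 1 stamp: [1, 0, 0]
Event 6 stamp: [0, 5, 1]
[1, 0, 0] <= [0, 5, 1]? False
[0, 5, 1] <= [1, 0, 0]? False
Relation: concurrent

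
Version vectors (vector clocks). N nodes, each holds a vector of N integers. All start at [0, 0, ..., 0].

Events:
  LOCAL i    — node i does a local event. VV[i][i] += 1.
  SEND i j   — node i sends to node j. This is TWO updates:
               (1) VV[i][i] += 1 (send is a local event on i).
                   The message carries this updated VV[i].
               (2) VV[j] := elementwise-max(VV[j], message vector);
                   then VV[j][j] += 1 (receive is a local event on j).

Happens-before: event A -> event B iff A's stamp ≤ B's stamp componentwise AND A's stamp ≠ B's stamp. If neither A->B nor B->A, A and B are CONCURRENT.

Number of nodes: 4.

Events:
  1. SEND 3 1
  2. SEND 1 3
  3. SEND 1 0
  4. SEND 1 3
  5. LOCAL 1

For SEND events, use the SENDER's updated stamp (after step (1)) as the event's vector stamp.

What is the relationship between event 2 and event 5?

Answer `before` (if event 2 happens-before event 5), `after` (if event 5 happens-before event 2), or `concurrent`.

Initial: VV[0]=[0, 0, 0, 0]
Initial: VV[1]=[0, 0, 0, 0]
Initial: VV[2]=[0, 0, 0, 0]
Initial: VV[3]=[0, 0, 0, 0]
Event 1: SEND 3->1: VV[3][3]++ -> VV[3]=[0, 0, 0, 1], msg_vec=[0, 0, 0, 1]; VV[1]=max(VV[1],msg_vec) then VV[1][1]++ -> VV[1]=[0, 1, 0, 1]
Event 2: SEND 1->3: VV[1][1]++ -> VV[1]=[0, 2, 0, 1], msg_vec=[0, 2, 0, 1]; VV[3]=max(VV[3],msg_vec) then VV[3][3]++ -> VV[3]=[0, 2, 0, 2]
Event 3: SEND 1->0: VV[1][1]++ -> VV[1]=[0, 3, 0, 1], msg_vec=[0, 3, 0, 1]; VV[0]=max(VV[0],msg_vec) then VV[0][0]++ -> VV[0]=[1, 3, 0, 1]
Event 4: SEND 1->3: VV[1][1]++ -> VV[1]=[0, 4, 0, 1], msg_vec=[0, 4, 0, 1]; VV[3]=max(VV[3],msg_vec) then VV[3][3]++ -> VV[3]=[0, 4, 0, 3]
Event 5: LOCAL 1: VV[1][1]++ -> VV[1]=[0, 5, 0, 1]
Event 2 stamp: [0, 2, 0, 1]
Event 5 stamp: [0, 5, 0, 1]
[0, 2, 0, 1] <= [0, 5, 0, 1]? True
[0, 5, 0, 1] <= [0, 2, 0, 1]? False
Relation: before

Answer: before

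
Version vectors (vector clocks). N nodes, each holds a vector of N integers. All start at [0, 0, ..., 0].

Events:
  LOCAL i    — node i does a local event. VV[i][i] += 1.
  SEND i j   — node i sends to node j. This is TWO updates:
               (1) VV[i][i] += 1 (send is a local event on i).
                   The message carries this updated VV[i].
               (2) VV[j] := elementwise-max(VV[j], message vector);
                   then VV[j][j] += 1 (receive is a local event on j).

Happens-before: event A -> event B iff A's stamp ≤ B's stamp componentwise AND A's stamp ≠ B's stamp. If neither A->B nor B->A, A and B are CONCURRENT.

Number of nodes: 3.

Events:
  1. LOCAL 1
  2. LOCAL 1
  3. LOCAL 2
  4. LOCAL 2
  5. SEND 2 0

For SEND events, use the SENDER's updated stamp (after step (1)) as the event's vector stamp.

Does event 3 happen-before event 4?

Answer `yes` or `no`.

Initial: VV[0]=[0, 0, 0]
Initial: VV[1]=[0, 0, 0]
Initial: VV[2]=[0, 0, 0]
Event 1: LOCAL 1: VV[1][1]++ -> VV[1]=[0, 1, 0]
Event 2: LOCAL 1: VV[1][1]++ -> VV[1]=[0, 2, 0]
Event 3: LOCAL 2: VV[2][2]++ -> VV[2]=[0, 0, 1]
Event 4: LOCAL 2: VV[2][2]++ -> VV[2]=[0, 0, 2]
Event 5: SEND 2->0: VV[2][2]++ -> VV[2]=[0, 0, 3], msg_vec=[0, 0, 3]; VV[0]=max(VV[0],msg_vec) then VV[0][0]++ -> VV[0]=[1, 0, 3]
Event 3 stamp: [0, 0, 1]
Event 4 stamp: [0, 0, 2]
[0, 0, 1] <= [0, 0, 2]? True. Equal? False. Happens-before: True

Answer: yes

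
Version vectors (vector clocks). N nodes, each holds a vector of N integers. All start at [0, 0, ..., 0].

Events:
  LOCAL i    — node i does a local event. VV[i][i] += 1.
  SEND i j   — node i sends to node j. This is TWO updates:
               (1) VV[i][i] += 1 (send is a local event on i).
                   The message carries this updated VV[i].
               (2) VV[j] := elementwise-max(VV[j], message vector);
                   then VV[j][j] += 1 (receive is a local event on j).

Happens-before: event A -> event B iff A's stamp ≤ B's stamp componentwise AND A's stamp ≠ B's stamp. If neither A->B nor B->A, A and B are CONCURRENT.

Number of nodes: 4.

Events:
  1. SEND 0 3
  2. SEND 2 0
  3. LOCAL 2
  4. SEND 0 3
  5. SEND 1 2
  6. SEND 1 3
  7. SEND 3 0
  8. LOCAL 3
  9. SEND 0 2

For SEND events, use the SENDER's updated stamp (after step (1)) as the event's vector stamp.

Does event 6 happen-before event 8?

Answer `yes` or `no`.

Answer: yes

Derivation:
Initial: VV[0]=[0, 0, 0, 0]
Initial: VV[1]=[0, 0, 0, 0]
Initial: VV[2]=[0, 0, 0, 0]
Initial: VV[3]=[0, 0, 0, 0]
Event 1: SEND 0->3: VV[0][0]++ -> VV[0]=[1, 0, 0, 0], msg_vec=[1, 0, 0, 0]; VV[3]=max(VV[3],msg_vec) then VV[3][3]++ -> VV[3]=[1, 0, 0, 1]
Event 2: SEND 2->0: VV[2][2]++ -> VV[2]=[0, 0, 1, 0], msg_vec=[0, 0, 1, 0]; VV[0]=max(VV[0],msg_vec) then VV[0][0]++ -> VV[0]=[2, 0, 1, 0]
Event 3: LOCAL 2: VV[2][2]++ -> VV[2]=[0, 0, 2, 0]
Event 4: SEND 0->3: VV[0][0]++ -> VV[0]=[3, 0, 1, 0], msg_vec=[3, 0, 1, 0]; VV[3]=max(VV[3],msg_vec) then VV[3][3]++ -> VV[3]=[3, 0, 1, 2]
Event 5: SEND 1->2: VV[1][1]++ -> VV[1]=[0, 1, 0, 0], msg_vec=[0, 1, 0, 0]; VV[2]=max(VV[2],msg_vec) then VV[2][2]++ -> VV[2]=[0, 1, 3, 0]
Event 6: SEND 1->3: VV[1][1]++ -> VV[1]=[0, 2, 0, 0], msg_vec=[0, 2, 0, 0]; VV[3]=max(VV[3],msg_vec) then VV[3][3]++ -> VV[3]=[3, 2, 1, 3]
Event 7: SEND 3->0: VV[3][3]++ -> VV[3]=[3, 2, 1, 4], msg_vec=[3, 2, 1, 4]; VV[0]=max(VV[0],msg_vec) then VV[0][0]++ -> VV[0]=[4, 2, 1, 4]
Event 8: LOCAL 3: VV[3][3]++ -> VV[3]=[3, 2, 1, 5]
Event 9: SEND 0->2: VV[0][0]++ -> VV[0]=[5, 2, 1, 4], msg_vec=[5, 2, 1, 4]; VV[2]=max(VV[2],msg_vec) then VV[2][2]++ -> VV[2]=[5, 2, 4, 4]
Event 6 stamp: [0, 2, 0, 0]
Event 8 stamp: [3, 2, 1, 5]
[0, 2, 0, 0] <= [3, 2, 1, 5]? True. Equal? False. Happens-before: True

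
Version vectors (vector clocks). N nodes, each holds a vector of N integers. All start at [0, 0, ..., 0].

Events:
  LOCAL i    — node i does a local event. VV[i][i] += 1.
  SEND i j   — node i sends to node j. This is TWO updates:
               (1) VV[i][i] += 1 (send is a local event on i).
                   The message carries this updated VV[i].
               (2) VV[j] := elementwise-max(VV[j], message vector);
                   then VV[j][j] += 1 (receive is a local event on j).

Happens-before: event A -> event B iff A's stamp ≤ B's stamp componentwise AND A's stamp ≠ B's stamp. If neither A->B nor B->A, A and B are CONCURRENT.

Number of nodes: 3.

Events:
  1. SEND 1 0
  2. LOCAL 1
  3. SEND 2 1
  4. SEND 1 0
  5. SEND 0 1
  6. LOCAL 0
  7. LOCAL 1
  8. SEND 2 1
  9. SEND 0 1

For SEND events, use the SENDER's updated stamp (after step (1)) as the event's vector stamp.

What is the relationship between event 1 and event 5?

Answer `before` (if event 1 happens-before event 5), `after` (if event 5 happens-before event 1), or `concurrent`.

Initial: VV[0]=[0, 0, 0]
Initial: VV[1]=[0, 0, 0]
Initial: VV[2]=[0, 0, 0]
Event 1: SEND 1->0: VV[1][1]++ -> VV[1]=[0, 1, 0], msg_vec=[0, 1, 0]; VV[0]=max(VV[0],msg_vec) then VV[0][0]++ -> VV[0]=[1, 1, 0]
Event 2: LOCAL 1: VV[1][1]++ -> VV[1]=[0, 2, 0]
Event 3: SEND 2->1: VV[2][2]++ -> VV[2]=[0, 0, 1], msg_vec=[0, 0, 1]; VV[1]=max(VV[1],msg_vec) then VV[1][1]++ -> VV[1]=[0, 3, 1]
Event 4: SEND 1->0: VV[1][1]++ -> VV[1]=[0, 4, 1], msg_vec=[0, 4, 1]; VV[0]=max(VV[0],msg_vec) then VV[0][0]++ -> VV[0]=[2, 4, 1]
Event 5: SEND 0->1: VV[0][0]++ -> VV[0]=[3, 4, 1], msg_vec=[3, 4, 1]; VV[1]=max(VV[1],msg_vec) then VV[1][1]++ -> VV[1]=[3, 5, 1]
Event 6: LOCAL 0: VV[0][0]++ -> VV[0]=[4, 4, 1]
Event 7: LOCAL 1: VV[1][1]++ -> VV[1]=[3, 6, 1]
Event 8: SEND 2->1: VV[2][2]++ -> VV[2]=[0, 0, 2], msg_vec=[0, 0, 2]; VV[1]=max(VV[1],msg_vec) then VV[1][1]++ -> VV[1]=[3, 7, 2]
Event 9: SEND 0->1: VV[0][0]++ -> VV[0]=[5, 4, 1], msg_vec=[5, 4, 1]; VV[1]=max(VV[1],msg_vec) then VV[1][1]++ -> VV[1]=[5, 8, 2]
Event 1 stamp: [0, 1, 0]
Event 5 stamp: [3, 4, 1]
[0, 1, 0] <= [3, 4, 1]? True
[3, 4, 1] <= [0, 1, 0]? False
Relation: before

Answer: before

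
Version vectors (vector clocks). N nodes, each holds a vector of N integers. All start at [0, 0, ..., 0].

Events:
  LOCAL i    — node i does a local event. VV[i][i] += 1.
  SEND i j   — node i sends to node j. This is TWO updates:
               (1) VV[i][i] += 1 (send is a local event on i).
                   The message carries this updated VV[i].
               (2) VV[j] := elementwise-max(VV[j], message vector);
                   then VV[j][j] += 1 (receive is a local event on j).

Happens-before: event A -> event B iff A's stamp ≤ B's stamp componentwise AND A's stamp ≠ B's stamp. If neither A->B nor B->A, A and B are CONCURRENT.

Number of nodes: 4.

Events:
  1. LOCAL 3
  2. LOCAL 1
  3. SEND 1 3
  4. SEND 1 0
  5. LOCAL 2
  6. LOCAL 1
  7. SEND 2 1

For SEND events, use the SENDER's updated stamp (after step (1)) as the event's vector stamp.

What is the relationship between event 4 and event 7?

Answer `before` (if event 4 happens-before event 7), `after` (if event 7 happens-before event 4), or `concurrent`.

Answer: concurrent

Derivation:
Initial: VV[0]=[0, 0, 0, 0]
Initial: VV[1]=[0, 0, 0, 0]
Initial: VV[2]=[0, 0, 0, 0]
Initial: VV[3]=[0, 0, 0, 0]
Event 1: LOCAL 3: VV[3][3]++ -> VV[3]=[0, 0, 0, 1]
Event 2: LOCAL 1: VV[1][1]++ -> VV[1]=[0, 1, 0, 0]
Event 3: SEND 1->3: VV[1][1]++ -> VV[1]=[0, 2, 0, 0], msg_vec=[0, 2, 0, 0]; VV[3]=max(VV[3],msg_vec) then VV[3][3]++ -> VV[3]=[0, 2, 0, 2]
Event 4: SEND 1->0: VV[1][1]++ -> VV[1]=[0, 3, 0, 0], msg_vec=[0, 3, 0, 0]; VV[0]=max(VV[0],msg_vec) then VV[0][0]++ -> VV[0]=[1, 3, 0, 0]
Event 5: LOCAL 2: VV[2][2]++ -> VV[2]=[0, 0, 1, 0]
Event 6: LOCAL 1: VV[1][1]++ -> VV[1]=[0, 4, 0, 0]
Event 7: SEND 2->1: VV[2][2]++ -> VV[2]=[0, 0, 2, 0], msg_vec=[0, 0, 2, 0]; VV[1]=max(VV[1],msg_vec) then VV[1][1]++ -> VV[1]=[0, 5, 2, 0]
Event 4 stamp: [0, 3, 0, 0]
Event 7 stamp: [0, 0, 2, 0]
[0, 3, 0, 0] <= [0, 0, 2, 0]? False
[0, 0, 2, 0] <= [0, 3, 0, 0]? False
Relation: concurrent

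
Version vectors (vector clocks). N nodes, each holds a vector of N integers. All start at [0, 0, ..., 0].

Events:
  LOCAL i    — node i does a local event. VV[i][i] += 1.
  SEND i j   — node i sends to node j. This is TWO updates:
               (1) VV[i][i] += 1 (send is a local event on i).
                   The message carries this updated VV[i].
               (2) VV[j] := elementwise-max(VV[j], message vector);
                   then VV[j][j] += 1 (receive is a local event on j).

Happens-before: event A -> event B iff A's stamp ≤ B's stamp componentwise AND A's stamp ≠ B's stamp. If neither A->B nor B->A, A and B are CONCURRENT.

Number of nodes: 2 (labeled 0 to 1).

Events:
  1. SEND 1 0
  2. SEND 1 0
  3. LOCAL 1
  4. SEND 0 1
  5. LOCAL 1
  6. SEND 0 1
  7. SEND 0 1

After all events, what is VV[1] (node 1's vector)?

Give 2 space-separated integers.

Answer: 5 7

Derivation:
Initial: VV[0]=[0, 0]
Initial: VV[1]=[0, 0]
Event 1: SEND 1->0: VV[1][1]++ -> VV[1]=[0, 1], msg_vec=[0, 1]; VV[0]=max(VV[0],msg_vec) then VV[0][0]++ -> VV[0]=[1, 1]
Event 2: SEND 1->0: VV[1][1]++ -> VV[1]=[0, 2], msg_vec=[0, 2]; VV[0]=max(VV[0],msg_vec) then VV[0][0]++ -> VV[0]=[2, 2]
Event 3: LOCAL 1: VV[1][1]++ -> VV[1]=[0, 3]
Event 4: SEND 0->1: VV[0][0]++ -> VV[0]=[3, 2], msg_vec=[3, 2]; VV[1]=max(VV[1],msg_vec) then VV[1][1]++ -> VV[1]=[3, 4]
Event 5: LOCAL 1: VV[1][1]++ -> VV[1]=[3, 5]
Event 6: SEND 0->1: VV[0][0]++ -> VV[0]=[4, 2], msg_vec=[4, 2]; VV[1]=max(VV[1],msg_vec) then VV[1][1]++ -> VV[1]=[4, 6]
Event 7: SEND 0->1: VV[0][0]++ -> VV[0]=[5, 2], msg_vec=[5, 2]; VV[1]=max(VV[1],msg_vec) then VV[1][1]++ -> VV[1]=[5, 7]
Final vectors: VV[0]=[5, 2]; VV[1]=[5, 7]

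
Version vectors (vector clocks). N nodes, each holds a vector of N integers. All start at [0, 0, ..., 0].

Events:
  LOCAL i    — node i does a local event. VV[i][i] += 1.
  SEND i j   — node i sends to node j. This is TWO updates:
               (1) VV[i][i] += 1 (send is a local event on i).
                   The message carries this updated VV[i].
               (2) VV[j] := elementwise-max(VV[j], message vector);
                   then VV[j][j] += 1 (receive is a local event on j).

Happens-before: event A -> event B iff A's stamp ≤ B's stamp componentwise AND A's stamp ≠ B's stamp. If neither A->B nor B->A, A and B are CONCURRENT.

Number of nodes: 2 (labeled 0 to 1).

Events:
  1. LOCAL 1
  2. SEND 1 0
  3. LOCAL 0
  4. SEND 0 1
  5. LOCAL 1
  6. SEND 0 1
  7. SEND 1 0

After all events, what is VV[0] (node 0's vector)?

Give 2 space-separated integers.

Answer: 5 6

Derivation:
Initial: VV[0]=[0, 0]
Initial: VV[1]=[0, 0]
Event 1: LOCAL 1: VV[1][1]++ -> VV[1]=[0, 1]
Event 2: SEND 1->0: VV[1][1]++ -> VV[1]=[0, 2], msg_vec=[0, 2]; VV[0]=max(VV[0],msg_vec) then VV[0][0]++ -> VV[0]=[1, 2]
Event 3: LOCAL 0: VV[0][0]++ -> VV[0]=[2, 2]
Event 4: SEND 0->1: VV[0][0]++ -> VV[0]=[3, 2], msg_vec=[3, 2]; VV[1]=max(VV[1],msg_vec) then VV[1][1]++ -> VV[1]=[3, 3]
Event 5: LOCAL 1: VV[1][1]++ -> VV[1]=[3, 4]
Event 6: SEND 0->1: VV[0][0]++ -> VV[0]=[4, 2], msg_vec=[4, 2]; VV[1]=max(VV[1],msg_vec) then VV[1][1]++ -> VV[1]=[4, 5]
Event 7: SEND 1->0: VV[1][1]++ -> VV[1]=[4, 6], msg_vec=[4, 6]; VV[0]=max(VV[0],msg_vec) then VV[0][0]++ -> VV[0]=[5, 6]
Final vectors: VV[0]=[5, 6]; VV[1]=[4, 6]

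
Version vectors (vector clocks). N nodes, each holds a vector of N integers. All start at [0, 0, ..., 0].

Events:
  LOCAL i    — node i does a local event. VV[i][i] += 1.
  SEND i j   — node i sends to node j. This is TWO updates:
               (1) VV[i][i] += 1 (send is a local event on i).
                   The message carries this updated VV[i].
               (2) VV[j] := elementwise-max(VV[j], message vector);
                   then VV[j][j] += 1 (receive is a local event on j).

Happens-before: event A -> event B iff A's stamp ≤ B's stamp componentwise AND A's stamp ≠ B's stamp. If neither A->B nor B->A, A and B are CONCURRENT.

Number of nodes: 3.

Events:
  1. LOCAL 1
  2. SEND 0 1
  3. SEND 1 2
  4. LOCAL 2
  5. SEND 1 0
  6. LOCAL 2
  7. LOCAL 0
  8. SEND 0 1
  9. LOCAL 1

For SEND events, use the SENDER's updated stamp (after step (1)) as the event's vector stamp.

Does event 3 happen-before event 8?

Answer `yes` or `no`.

Initial: VV[0]=[0, 0, 0]
Initial: VV[1]=[0, 0, 0]
Initial: VV[2]=[0, 0, 0]
Event 1: LOCAL 1: VV[1][1]++ -> VV[1]=[0, 1, 0]
Event 2: SEND 0->1: VV[0][0]++ -> VV[0]=[1, 0, 0], msg_vec=[1, 0, 0]; VV[1]=max(VV[1],msg_vec) then VV[1][1]++ -> VV[1]=[1, 2, 0]
Event 3: SEND 1->2: VV[1][1]++ -> VV[1]=[1, 3, 0], msg_vec=[1, 3, 0]; VV[2]=max(VV[2],msg_vec) then VV[2][2]++ -> VV[2]=[1, 3, 1]
Event 4: LOCAL 2: VV[2][2]++ -> VV[2]=[1, 3, 2]
Event 5: SEND 1->0: VV[1][1]++ -> VV[1]=[1, 4, 0], msg_vec=[1, 4, 0]; VV[0]=max(VV[0],msg_vec) then VV[0][0]++ -> VV[0]=[2, 4, 0]
Event 6: LOCAL 2: VV[2][2]++ -> VV[2]=[1, 3, 3]
Event 7: LOCAL 0: VV[0][0]++ -> VV[0]=[3, 4, 0]
Event 8: SEND 0->1: VV[0][0]++ -> VV[0]=[4, 4, 0], msg_vec=[4, 4, 0]; VV[1]=max(VV[1],msg_vec) then VV[1][1]++ -> VV[1]=[4, 5, 0]
Event 9: LOCAL 1: VV[1][1]++ -> VV[1]=[4, 6, 0]
Event 3 stamp: [1, 3, 0]
Event 8 stamp: [4, 4, 0]
[1, 3, 0] <= [4, 4, 0]? True. Equal? False. Happens-before: True

Answer: yes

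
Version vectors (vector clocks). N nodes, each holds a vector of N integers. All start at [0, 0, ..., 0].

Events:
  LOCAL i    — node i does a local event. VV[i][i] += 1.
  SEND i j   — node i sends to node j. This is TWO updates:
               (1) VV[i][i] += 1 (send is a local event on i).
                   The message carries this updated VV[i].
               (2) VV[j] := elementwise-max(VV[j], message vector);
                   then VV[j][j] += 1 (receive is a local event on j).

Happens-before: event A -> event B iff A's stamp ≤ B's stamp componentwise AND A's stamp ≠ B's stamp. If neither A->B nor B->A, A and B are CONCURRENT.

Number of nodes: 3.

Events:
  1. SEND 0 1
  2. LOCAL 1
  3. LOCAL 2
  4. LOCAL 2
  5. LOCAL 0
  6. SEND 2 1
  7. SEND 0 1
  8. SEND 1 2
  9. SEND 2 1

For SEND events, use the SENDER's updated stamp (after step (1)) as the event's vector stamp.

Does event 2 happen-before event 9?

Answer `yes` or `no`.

Answer: yes

Derivation:
Initial: VV[0]=[0, 0, 0]
Initial: VV[1]=[0, 0, 0]
Initial: VV[2]=[0, 0, 0]
Event 1: SEND 0->1: VV[0][0]++ -> VV[0]=[1, 0, 0], msg_vec=[1, 0, 0]; VV[1]=max(VV[1],msg_vec) then VV[1][1]++ -> VV[1]=[1, 1, 0]
Event 2: LOCAL 1: VV[1][1]++ -> VV[1]=[1, 2, 0]
Event 3: LOCAL 2: VV[2][2]++ -> VV[2]=[0, 0, 1]
Event 4: LOCAL 2: VV[2][2]++ -> VV[2]=[0, 0, 2]
Event 5: LOCAL 0: VV[0][0]++ -> VV[0]=[2, 0, 0]
Event 6: SEND 2->1: VV[2][2]++ -> VV[2]=[0, 0, 3], msg_vec=[0, 0, 3]; VV[1]=max(VV[1],msg_vec) then VV[1][1]++ -> VV[1]=[1, 3, 3]
Event 7: SEND 0->1: VV[0][0]++ -> VV[0]=[3, 0, 0], msg_vec=[3, 0, 0]; VV[1]=max(VV[1],msg_vec) then VV[1][1]++ -> VV[1]=[3, 4, 3]
Event 8: SEND 1->2: VV[1][1]++ -> VV[1]=[3, 5, 3], msg_vec=[3, 5, 3]; VV[2]=max(VV[2],msg_vec) then VV[2][2]++ -> VV[2]=[3, 5, 4]
Event 9: SEND 2->1: VV[2][2]++ -> VV[2]=[3, 5, 5], msg_vec=[3, 5, 5]; VV[1]=max(VV[1],msg_vec) then VV[1][1]++ -> VV[1]=[3, 6, 5]
Event 2 stamp: [1, 2, 0]
Event 9 stamp: [3, 5, 5]
[1, 2, 0] <= [3, 5, 5]? True. Equal? False. Happens-before: True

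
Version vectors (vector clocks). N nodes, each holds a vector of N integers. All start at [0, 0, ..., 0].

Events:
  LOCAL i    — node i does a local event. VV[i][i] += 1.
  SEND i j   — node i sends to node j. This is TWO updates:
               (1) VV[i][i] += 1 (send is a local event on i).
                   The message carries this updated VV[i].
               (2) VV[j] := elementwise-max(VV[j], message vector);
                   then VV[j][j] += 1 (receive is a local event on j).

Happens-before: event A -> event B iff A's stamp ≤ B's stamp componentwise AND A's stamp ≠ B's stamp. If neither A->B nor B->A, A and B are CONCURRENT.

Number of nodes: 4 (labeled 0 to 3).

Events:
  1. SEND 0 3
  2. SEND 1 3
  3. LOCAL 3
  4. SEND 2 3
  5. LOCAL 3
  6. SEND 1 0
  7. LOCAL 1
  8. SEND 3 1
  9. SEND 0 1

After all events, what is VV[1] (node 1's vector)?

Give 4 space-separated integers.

Initial: VV[0]=[0, 0, 0, 0]
Initial: VV[1]=[0, 0, 0, 0]
Initial: VV[2]=[0, 0, 0, 0]
Initial: VV[3]=[0, 0, 0, 0]
Event 1: SEND 0->3: VV[0][0]++ -> VV[0]=[1, 0, 0, 0], msg_vec=[1, 0, 0, 0]; VV[3]=max(VV[3],msg_vec) then VV[3][3]++ -> VV[3]=[1, 0, 0, 1]
Event 2: SEND 1->3: VV[1][1]++ -> VV[1]=[0, 1, 0, 0], msg_vec=[0, 1, 0, 0]; VV[3]=max(VV[3],msg_vec) then VV[3][3]++ -> VV[3]=[1, 1, 0, 2]
Event 3: LOCAL 3: VV[3][3]++ -> VV[3]=[1, 1, 0, 3]
Event 4: SEND 2->3: VV[2][2]++ -> VV[2]=[0, 0, 1, 0], msg_vec=[0, 0, 1, 0]; VV[3]=max(VV[3],msg_vec) then VV[3][3]++ -> VV[3]=[1, 1, 1, 4]
Event 5: LOCAL 3: VV[3][3]++ -> VV[3]=[1, 1, 1, 5]
Event 6: SEND 1->0: VV[1][1]++ -> VV[1]=[0, 2, 0, 0], msg_vec=[0, 2, 0, 0]; VV[0]=max(VV[0],msg_vec) then VV[0][0]++ -> VV[0]=[2, 2, 0, 0]
Event 7: LOCAL 1: VV[1][1]++ -> VV[1]=[0, 3, 0, 0]
Event 8: SEND 3->1: VV[3][3]++ -> VV[3]=[1, 1, 1, 6], msg_vec=[1, 1, 1, 6]; VV[1]=max(VV[1],msg_vec) then VV[1][1]++ -> VV[1]=[1, 4, 1, 6]
Event 9: SEND 0->1: VV[0][0]++ -> VV[0]=[3, 2, 0, 0], msg_vec=[3, 2, 0, 0]; VV[1]=max(VV[1],msg_vec) then VV[1][1]++ -> VV[1]=[3, 5, 1, 6]
Final vectors: VV[0]=[3, 2, 0, 0]; VV[1]=[3, 5, 1, 6]; VV[2]=[0, 0, 1, 0]; VV[3]=[1, 1, 1, 6]

Answer: 3 5 1 6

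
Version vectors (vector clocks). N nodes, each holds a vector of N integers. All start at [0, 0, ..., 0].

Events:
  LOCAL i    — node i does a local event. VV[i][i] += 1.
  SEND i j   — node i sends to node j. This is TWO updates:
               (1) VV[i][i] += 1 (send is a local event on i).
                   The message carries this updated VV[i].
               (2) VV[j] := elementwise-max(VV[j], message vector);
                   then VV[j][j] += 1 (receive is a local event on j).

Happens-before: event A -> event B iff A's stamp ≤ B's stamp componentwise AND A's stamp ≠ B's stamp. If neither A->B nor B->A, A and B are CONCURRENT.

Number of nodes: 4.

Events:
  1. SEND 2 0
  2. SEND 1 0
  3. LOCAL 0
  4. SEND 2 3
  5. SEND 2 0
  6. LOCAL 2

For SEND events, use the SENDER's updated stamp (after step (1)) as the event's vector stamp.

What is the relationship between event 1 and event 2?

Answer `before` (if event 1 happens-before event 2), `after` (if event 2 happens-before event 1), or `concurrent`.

Answer: concurrent

Derivation:
Initial: VV[0]=[0, 0, 0, 0]
Initial: VV[1]=[0, 0, 0, 0]
Initial: VV[2]=[0, 0, 0, 0]
Initial: VV[3]=[0, 0, 0, 0]
Event 1: SEND 2->0: VV[2][2]++ -> VV[2]=[0, 0, 1, 0], msg_vec=[0, 0, 1, 0]; VV[0]=max(VV[0],msg_vec) then VV[0][0]++ -> VV[0]=[1, 0, 1, 0]
Event 2: SEND 1->0: VV[1][1]++ -> VV[1]=[0, 1, 0, 0], msg_vec=[0, 1, 0, 0]; VV[0]=max(VV[0],msg_vec) then VV[0][0]++ -> VV[0]=[2, 1, 1, 0]
Event 3: LOCAL 0: VV[0][0]++ -> VV[0]=[3, 1, 1, 0]
Event 4: SEND 2->3: VV[2][2]++ -> VV[2]=[0, 0, 2, 0], msg_vec=[0, 0, 2, 0]; VV[3]=max(VV[3],msg_vec) then VV[3][3]++ -> VV[3]=[0, 0, 2, 1]
Event 5: SEND 2->0: VV[2][2]++ -> VV[2]=[0, 0, 3, 0], msg_vec=[0, 0, 3, 0]; VV[0]=max(VV[0],msg_vec) then VV[0][0]++ -> VV[0]=[4, 1, 3, 0]
Event 6: LOCAL 2: VV[2][2]++ -> VV[2]=[0, 0, 4, 0]
Event 1 stamp: [0, 0, 1, 0]
Event 2 stamp: [0, 1, 0, 0]
[0, 0, 1, 0] <= [0, 1, 0, 0]? False
[0, 1, 0, 0] <= [0, 0, 1, 0]? False
Relation: concurrent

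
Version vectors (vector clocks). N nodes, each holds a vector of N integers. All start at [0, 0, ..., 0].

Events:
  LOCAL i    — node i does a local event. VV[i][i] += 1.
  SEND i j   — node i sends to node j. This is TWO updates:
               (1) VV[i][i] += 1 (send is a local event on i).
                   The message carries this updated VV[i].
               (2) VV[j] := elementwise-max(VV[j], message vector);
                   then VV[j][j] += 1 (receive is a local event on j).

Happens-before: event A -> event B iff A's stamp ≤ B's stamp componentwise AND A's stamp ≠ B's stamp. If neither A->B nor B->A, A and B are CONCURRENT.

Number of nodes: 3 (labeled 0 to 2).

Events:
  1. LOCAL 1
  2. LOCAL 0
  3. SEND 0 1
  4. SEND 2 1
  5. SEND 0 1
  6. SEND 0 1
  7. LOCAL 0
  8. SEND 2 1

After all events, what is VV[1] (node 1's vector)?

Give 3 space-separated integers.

Answer: 4 6 2

Derivation:
Initial: VV[0]=[0, 0, 0]
Initial: VV[1]=[0, 0, 0]
Initial: VV[2]=[0, 0, 0]
Event 1: LOCAL 1: VV[1][1]++ -> VV[1]=[0, 1, 0]
Event 2: LOCAL 0: VV[0][0]++ -> VV[0]=[1, 0, 0]
Event 3: SEND 0->1: VV[0][0]++ -> VV[0]=[2, 0, 0], msg_vec=[2, 0, 0]; VV[1]=max(VV[1],msg_vec) then VV[1][1]++ -> VV[1]=[2, 2, 0]
Event 4: SEND 2->1: VV[2][2]++ -> VV[2]=[0, 0, 1], msg_vec=[0, 0, 1]; VV[1]=max(VV[1],msg_vec) then VV[1][1]++ -> VV[1]=[2, 3, 1]
Event 5: SEND 0->1: VV[0][0]++ -> VV[0]=[3, 0, 0], msg_vec=[3, 0, 0]; VV[1]=max(VV[1],msg_vec) then VV[1][1]++ -> VV[1]=[3, 4, 1]
Event 6: SEND 0->1: VV[0][0]++ -> VV[0]=[4, 0, 0], msg_vec=[4, 0, 0]; VV[1]=max(VV[1],msg_vec) then VV[1][1]++ -> VV[1]=[4, 5, 1]
Event 7: LOCAL 0: VV[0][0]++ -> VV[0]=[5, 0, 0]
Event 8: SEND 2->1: VV[2][2]++ -> VV[2]=[0, 0, 2], msg_vec=[0, 0, 2]; VV[1]=max(VV[1],msg_vec) then VV[1][1]++ -> VV[1]=[4, 6, 2]
Final vectors: VV[0]=[5, 0, 0]; VV[1]=[4, 6, 2]; VV[2]=[0, 0, 2]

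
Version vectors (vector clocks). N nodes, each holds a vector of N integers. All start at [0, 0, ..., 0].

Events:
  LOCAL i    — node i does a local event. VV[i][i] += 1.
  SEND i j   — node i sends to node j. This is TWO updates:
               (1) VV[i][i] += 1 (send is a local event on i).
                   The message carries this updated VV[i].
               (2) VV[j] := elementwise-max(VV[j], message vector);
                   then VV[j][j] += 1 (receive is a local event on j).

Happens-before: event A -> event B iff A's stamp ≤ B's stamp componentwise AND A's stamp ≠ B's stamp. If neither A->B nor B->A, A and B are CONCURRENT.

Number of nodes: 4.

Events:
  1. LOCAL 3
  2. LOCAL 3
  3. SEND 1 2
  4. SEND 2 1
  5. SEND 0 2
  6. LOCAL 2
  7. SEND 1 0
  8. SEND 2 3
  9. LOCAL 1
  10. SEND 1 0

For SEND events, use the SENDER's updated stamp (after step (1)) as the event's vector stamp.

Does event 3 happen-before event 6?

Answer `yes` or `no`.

Answer: yes

Derivation:
Initial: VV[0]=[0, 0, 0, 0]
Initial: VV[1]=[0, 0, 0, 0]
Initial: VV[2]=[0, 0, 0, 0]
Initial: VV[3]=[0, 0, 0, 0]
Event 1: LOCAL 3: VV[3][3]++ -> VV[3]=[0, 0, 0, 1]
Event 2: LOCAL 3: VV[3][3]++ -> VV[3]=[0, 0, 0, 2]
Event 3: SEND 1->2: VV[1][1]++ -> VV[1]=[0, 1, 0, 0], msg_vec=[0, 1, 0, 0]; VV[2]=max(VV[2],msg_vec) then VV[2][2]++ -> VV[2]=[0, 1, 1, 0]
Event 4: SEND 2->1: VV[2][2]++ -> VV[2]=[0, 1, 2, 0], msg_vec=[0, 1, 2, 0]; VV[1]=max(VV[1],msg_vec) then VV[1][1]++ -> VV[1]=[0, 2, 2, 0]
Event 5: SEND 0->2: VV[0][0]++ -> VV[0]=[1, 0, 0, 0], msg_vec=[1, 0, 0, 0]; VV[2]=max(VV[2],msg_vec) then VV[2][2]++ -> VV[2]=[1, 1, 3, 0]
Event 6: LOCAL 2: VV[2][2]++ -> VV[2]=[1, 1, 4, 0]
Event 7: SEND 1->0: VV[1][1]++ -> VV[1]=[0, 3, 2, 0], msg_vec=[0, 3, 2, 0]; VV[0]=max(VV[0],msg_vec) then VV[0][0]++ -> VV[0]=[2, 3, 2, 0]
Event 8: SEND 2->3: VV[2][2]++ -> VV[2]=[1, 1, 5, 0], msg_vec=[1, 1, 5, 0]; VV[3]=max(VV[3],msg_vec) then VV[3][3]++ -> VV[3]=[1, 1, 5, 3]
Event 9: LOCAL 1: VV[1][1]++ -> VV[1]=[0, 4, 2, 0]
Event 10: SEND 1->0: VV[1][1]++ -> VV[1]=[0, 5, 2, 0], msg_vec=[0, 5, 2, 0]; VV[0]=max(VV[0],msg_vec) then VV[0][0]++ -> VV[0]=[3, 5, 2, 0]
Event 3 stamp: [0, 1, 0, 0]
Event 6 stamp: [1, 1, 4, 0]
[0, 1, 0, 0] <= [1, 1, 4, 0]? True. Equal? False. Happens-before: True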